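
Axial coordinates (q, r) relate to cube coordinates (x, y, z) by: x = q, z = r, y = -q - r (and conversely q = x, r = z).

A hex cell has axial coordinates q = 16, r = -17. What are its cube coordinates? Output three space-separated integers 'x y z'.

x = q = 16
z = r = -17
y = -x - z = -(16) - (-17) = 1

Answer: 16 1 -17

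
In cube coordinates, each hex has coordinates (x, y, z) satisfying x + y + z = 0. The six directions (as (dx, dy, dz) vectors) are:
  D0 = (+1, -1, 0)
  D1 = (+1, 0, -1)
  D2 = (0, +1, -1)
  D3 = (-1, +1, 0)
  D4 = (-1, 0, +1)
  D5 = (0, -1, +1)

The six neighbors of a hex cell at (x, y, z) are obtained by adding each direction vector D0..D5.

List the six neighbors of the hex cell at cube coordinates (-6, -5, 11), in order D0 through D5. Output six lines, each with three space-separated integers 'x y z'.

Answer: -5 -6 11
-5 -5 10
-6 -4 10
-7 -4 11
-7 -5 12
-6 -6 12

Derivation:
Center: (-6, -5, 11). Add each direction:
  D0: (-6, -5, 11) + (1, -1, 0) = (-5, -6, 11)
  D1: (-6, -5, 11) + (1, 0, -1) = (-5, -5, 10)
  D2: (-6, -5, 11) + (0, 1, -1) = (-6, -4, 10)
  D3: (-6, -5, 11) + (-1, 1, 0) = (-7, -4, 11)
  D4: (-6, -5, 11) + (-1, 0, 1) = (-7, -5, 12)
  D5: (-6, -5, 11) + (0, -1, 1) = (-6, -6, 12)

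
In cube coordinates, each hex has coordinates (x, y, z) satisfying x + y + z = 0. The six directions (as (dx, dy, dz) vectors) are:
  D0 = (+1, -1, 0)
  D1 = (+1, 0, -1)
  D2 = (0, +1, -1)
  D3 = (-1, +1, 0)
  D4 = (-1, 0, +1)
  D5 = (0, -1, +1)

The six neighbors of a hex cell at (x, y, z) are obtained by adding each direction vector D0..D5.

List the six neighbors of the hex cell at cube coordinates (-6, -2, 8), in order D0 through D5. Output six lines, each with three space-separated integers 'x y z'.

Answer: -5 -3 8
-5 -2 7
-6 -1 7
-7 -1 8
-7 -2 9
-6 -3 9

Derivation:
Center: (-6, -2, 8). Add each direction:
  D0: (-6, -2, 8) + (1, -1, 0) = (-5, -3, 8)
  D1: (-6, -2, 8) + (1, 0, -1) = (-5, -2, 7)
  D2: (-6, -2, 8) + (0, 1, -1) = (-6, -1, 7)
  D3: (-6, -2, 8) + (-1, 1, 0) = (-7, -1, 8)
  D4: (-6, -2, 8) + (-1, 0, 1) = (-7, -2, 9)
  D5: (-6, -2, 8) + (0, -1, 1) = (-6, -3, 9)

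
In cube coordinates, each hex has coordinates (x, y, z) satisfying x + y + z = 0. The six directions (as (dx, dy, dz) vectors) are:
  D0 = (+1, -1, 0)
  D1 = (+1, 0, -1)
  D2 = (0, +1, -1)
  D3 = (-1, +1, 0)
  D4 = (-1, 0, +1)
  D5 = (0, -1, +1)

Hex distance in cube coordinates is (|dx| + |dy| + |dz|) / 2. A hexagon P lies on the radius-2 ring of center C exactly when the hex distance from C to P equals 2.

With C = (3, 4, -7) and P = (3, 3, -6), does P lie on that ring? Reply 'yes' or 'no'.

|px - cx| = |3 - 3| = 0
|py - cy| = |3 - 4| = 1
|pz - cz| = |-6 - (-7)| = 1
distance = (0+1+1)/2 = 2/2 = 1
radius = 2; distance != radius -> no

Answer: no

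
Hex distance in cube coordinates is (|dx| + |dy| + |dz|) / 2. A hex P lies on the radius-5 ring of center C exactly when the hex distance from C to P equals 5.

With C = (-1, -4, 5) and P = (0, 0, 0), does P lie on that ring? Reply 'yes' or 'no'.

Answer: yes

Derivation:
|px - cx| = |0 - (-1)| = 1
|py - cy| = |0 - (-4)| = 4
|pz - cz| = |0 - 5| = 5
distance = (1+4+5)/2 = 10/2 = 5
radius = 5; distance == radius -> yes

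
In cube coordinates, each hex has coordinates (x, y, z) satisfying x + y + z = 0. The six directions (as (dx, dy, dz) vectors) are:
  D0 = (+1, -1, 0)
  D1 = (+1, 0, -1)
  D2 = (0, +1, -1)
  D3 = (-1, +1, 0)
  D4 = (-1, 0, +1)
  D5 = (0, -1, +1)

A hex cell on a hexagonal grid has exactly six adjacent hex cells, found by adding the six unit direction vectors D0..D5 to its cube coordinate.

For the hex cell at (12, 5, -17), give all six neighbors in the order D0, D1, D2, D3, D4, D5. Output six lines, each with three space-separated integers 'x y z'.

Center: (12, 5, -17). Add each direction:
  D0: (12, 5, -17) + (1, -1, 0) = (13, 4, -17)
  D1: (12, 5, -17) + (1, 0, -1) = (13, 5, -18)
  D2: (12, 5, -17) + (0, 1, -1) = (12, 6, -18)
  D3: (12, 5, -17) + (-1, 1, 0) = (11, 6, -17)
  D4: (12, 5, -17) + (-1, 0, 1) = (11, 5, -16)
  D5: (12, 5, -17) + (0, -1, 1) = (12, 4, -16)

Answer: 13 4 -17
13 5 -18
12 6 -18
11 6 -17
11 5 -16
12 4 -16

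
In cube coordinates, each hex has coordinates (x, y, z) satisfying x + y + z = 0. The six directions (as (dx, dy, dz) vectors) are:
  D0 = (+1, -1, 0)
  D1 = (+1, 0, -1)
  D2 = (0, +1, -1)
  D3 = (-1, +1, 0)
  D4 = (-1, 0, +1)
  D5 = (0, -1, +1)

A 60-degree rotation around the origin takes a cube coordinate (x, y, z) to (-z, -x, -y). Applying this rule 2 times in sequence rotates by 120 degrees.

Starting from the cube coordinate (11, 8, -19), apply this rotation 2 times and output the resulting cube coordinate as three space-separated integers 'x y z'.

Start: (11, 8, -19)
Step 1: (11, 8, -19) -> (-(-19), -(11), -(8)) = (19, -11, -8)
Step 2: (19, -11, -8) -> (-(-8), -(19), -(-11)) = (8, -19, 11)

Answer: 8 -19 11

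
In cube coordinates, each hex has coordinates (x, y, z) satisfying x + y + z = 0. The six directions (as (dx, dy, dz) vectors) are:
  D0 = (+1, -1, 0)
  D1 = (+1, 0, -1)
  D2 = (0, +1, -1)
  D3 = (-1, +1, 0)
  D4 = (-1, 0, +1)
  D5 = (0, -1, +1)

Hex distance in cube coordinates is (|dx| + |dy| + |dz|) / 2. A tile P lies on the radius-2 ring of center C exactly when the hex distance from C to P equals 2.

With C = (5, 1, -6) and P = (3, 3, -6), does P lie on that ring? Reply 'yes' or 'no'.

Answer: yes

Derivation:
|px - cx| = |3 - 5| = 2
|py - cy| = |3 - 1| = 2
|pz - cz| = |-6 - (-6)| = 0
distance = (2+2+0)/2 = 4/2 = 2
radius = 2; distance == radius -> yes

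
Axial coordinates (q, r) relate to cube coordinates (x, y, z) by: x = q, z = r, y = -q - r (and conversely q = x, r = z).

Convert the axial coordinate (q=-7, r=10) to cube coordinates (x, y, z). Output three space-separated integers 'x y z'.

Answer: -7 -3 10

Derivation:
x = q = -7
z = r = 10
y = -x - z = -(-7) - (10) = -3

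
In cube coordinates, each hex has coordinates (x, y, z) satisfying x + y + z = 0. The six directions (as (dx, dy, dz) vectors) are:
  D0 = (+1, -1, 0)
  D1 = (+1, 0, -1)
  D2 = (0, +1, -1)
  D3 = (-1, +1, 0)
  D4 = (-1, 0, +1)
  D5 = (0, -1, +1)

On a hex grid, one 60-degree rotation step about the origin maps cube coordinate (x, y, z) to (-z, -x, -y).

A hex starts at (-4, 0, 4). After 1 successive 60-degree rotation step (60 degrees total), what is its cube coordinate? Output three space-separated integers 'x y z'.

Answer: -4 4 0

Derivation:
Start: (-4, 0, 4)
Step 1: (-4, 0, 4) -> (-(4), -(-4), -(0)) = (-4, 4, 0)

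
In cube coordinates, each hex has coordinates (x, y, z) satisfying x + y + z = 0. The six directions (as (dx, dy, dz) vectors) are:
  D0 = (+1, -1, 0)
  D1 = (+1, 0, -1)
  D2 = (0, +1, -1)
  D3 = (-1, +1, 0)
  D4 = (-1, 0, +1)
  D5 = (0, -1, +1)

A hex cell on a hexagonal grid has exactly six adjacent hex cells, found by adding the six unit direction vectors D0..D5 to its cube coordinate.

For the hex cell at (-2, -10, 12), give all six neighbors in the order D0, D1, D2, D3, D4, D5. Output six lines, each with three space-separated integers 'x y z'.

Answer: -1 -11 12
-1 -10 11
-2 -9 11
-3 -9 12
-3 -10 13
-2 -11 13

Derivation:
Center: (-2, -10, 12). Add each direction:
  D0: (-2, -10, 12) + (1, -1, 0) = (-1, -11, 12)
  D1: (-2, -10, 12) + (1, 0, -1) = (-1, -10, 11)
  D2: (-2, -10, 12) + (0, 1, -1) = (-2, -9, 11)
  D3: (-2, -10, 12) + (-1, 1, 0) = (-3, -9, 12)
  D4: (-2, -10, 12) + (-1, 0, 1) = (-3, -10, 13)
  D5: (-2, -10, 12) + (0, -1, 1) = (-2, -11, 13)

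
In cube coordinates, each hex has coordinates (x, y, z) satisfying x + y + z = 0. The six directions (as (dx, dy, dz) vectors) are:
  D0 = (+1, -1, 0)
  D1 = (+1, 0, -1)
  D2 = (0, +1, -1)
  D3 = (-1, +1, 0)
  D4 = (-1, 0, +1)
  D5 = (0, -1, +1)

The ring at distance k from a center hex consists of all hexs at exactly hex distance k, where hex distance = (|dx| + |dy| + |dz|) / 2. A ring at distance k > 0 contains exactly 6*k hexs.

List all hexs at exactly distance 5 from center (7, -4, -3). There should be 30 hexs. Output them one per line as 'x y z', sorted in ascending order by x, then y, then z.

Walk ring at distance 5 from (7, -4, -3):
Start at center + D4*5 = (2, -4, 2)
  hex 0: (2, -4, 2)
  hex 1: (3, -5, 2)
  hex 2: (4, -6, 2)
  hex 3: (5, -7, 2)
  hex 4: (6, -8, 2)
  hex 5: (7, -9, 2)
  hex 6: (8, -9, 1)
  hex 7: (9, -9, 0)
  hex 8: (10, -9, -1)
  hex 9: (11, -9, -2)
  hex 10: (12, -9, -3)
  hex 11: (12, -8, -4)
  hex 12: (12, -7, -5)
  hex 13: (12, -6, -6)
  hex 14: (12, -5, -7)
  hex 15: (12, -4, -8)
  hex 16: (11, -3, -8)
  hex 17: (10, -2, -8)
  hex 18: (9, -1, -8)
  hex 19: (8, 0, -8)
  hex 20: (7, 1, -8)
  hex 21: (6, 1, -7)
  hex 22: (5, 1, -6)
  hex 23: (4, 1, -5)
  hex 24: (3, 1, -4)
  hex 25: (2, 1, -3)
  hex 26: (2, 0, -2)
  hex 27: (2, -1, -1)
  hex 28: (2, -2, 0)
  hex 29: (2, -3, 1)
Sorted: 30 hexes.

Answer: 2 -4 2
2 -3 1
2 -2 0
2 -1 -1
2 0 -2
2 1 -3
3 -5 2
3 1 -4
4 -6 2
4 1 -5
5 -7 2
5 1 -6
6 -8 2
6 1 -7
7 -9 2
7 1 -8
8 -9 1
8 0 -8
9 -9 0
9 -1 -8
10 -9 -1
10 -2 -8
11 -9 -2
11 -3 -8
12 -9 -3
12 -8 -4
12 -7 -5
12 -6 -6
12 -5 -7
12 -4 -8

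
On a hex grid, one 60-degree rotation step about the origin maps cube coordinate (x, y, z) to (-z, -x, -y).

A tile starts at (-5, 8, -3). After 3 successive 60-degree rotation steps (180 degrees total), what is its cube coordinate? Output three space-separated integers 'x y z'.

Start: (-5, 8, -3)
Step 1: (-5, 8, -3) -> (-(-3), -(-5), -(8)) = (3, 5, -8)
Step 2: (3, 5, -8) -> (-(-8), -(3), -(5)) = (8, -3, -5)
Step 3: (8, -3, -5) -> (-(-5), -(8), -(-3)) = (5, -8, 3)

Answer: 5 -8 3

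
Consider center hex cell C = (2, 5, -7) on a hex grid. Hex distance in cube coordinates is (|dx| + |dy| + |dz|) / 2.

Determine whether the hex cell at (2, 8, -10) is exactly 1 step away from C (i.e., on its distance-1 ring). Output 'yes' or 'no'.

|px - cx| = |2 - 2| = 0
|py - cy| = |8 - 5| = 3
|pz - cz| = |-10 - (-7)| = 3
distance = (0+3+3)/2 = 6/2 = 3
radius = 1; distance != radius -> no

Answer: no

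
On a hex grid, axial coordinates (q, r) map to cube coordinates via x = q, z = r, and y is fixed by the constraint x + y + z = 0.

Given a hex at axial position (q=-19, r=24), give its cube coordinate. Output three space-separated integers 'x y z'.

Answer: -19 -5 24

Derivation:
x = q = -19
z = r = 24
y = -x - z = -(-19) - (24) = -5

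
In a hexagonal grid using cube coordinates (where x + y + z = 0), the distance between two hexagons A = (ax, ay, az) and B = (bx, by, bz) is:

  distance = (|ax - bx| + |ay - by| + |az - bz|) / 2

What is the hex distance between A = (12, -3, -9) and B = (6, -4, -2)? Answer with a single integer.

Answer: 7

Derivation:
|ax - bx| = |12 - 6| = 6
|ay - by| = |-3 - (-4)| = 1
|az - bz| = |-9 - (-2)| = 7
distance = (6 + 1 + 7) / 2 = 14 / 2 = 7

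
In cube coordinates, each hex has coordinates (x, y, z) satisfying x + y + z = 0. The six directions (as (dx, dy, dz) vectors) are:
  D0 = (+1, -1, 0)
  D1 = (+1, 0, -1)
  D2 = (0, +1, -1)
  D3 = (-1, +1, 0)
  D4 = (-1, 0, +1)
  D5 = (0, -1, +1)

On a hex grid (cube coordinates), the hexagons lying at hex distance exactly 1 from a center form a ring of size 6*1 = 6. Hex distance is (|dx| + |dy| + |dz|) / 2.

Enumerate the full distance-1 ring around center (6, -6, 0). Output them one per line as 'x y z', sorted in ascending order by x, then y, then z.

Answer: 5 -6 1
5 -5 0
6 -7 1
6 -5 -1
7 -7 0
7 -6 -1

Derivation:
Walk ring at distance 1 from (6, -6, 0):
Start at center + D4*1 = (5, -6, 1)
  hex 0: (5, -6, 1)
  hex 1: (6, -7, 1)
  hex 2: (7, -7, 0)
  hex 3: (7, -6, -1)
  hex 4: (6, -5, -1)
  hex 5: (5, -5, 0)
Sorted: 6 hexes.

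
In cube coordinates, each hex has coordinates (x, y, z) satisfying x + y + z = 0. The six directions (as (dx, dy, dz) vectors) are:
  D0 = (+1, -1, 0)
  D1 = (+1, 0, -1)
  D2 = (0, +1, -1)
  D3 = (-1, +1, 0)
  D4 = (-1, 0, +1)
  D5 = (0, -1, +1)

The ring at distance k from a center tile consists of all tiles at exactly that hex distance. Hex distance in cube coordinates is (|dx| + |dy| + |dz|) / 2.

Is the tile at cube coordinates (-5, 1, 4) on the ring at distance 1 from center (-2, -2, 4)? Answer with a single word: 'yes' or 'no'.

|px - cx| = |-5 - (-2)| = 3
|py - cy| = |1 - (-2)| = 3
|pz - cz| = |4 - 4| = 0
distance = (3+3+0)/2 = 6/2 = 3
radius = 1; distance != radius -> no

Answer: no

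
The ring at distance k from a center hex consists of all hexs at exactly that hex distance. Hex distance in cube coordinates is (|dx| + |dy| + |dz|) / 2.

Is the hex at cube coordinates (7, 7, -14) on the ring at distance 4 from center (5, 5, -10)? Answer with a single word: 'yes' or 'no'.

|px - cx| = |7 - 5| = 2
|py - cy| = |7 - 5| = 2
|pz - cz| = |-14 - (-10)| = 4
distance = (2+2+4)/2 = 8/2 = 4
radius = 4; distance == radius -> yes

Answer: yes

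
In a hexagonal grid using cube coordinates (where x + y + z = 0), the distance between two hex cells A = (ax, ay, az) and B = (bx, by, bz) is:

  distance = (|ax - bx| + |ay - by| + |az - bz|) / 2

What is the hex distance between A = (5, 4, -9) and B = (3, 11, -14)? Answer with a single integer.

Answer: 7

Derivation:
|ax - bx| = |5 - 3| = 2
|ay - by| = |4 - 11| = 7
|az - bz| = |-9 - (-14)| = 5
distance = (2 + 7 + 5) / 2 = 14 / 2 = 7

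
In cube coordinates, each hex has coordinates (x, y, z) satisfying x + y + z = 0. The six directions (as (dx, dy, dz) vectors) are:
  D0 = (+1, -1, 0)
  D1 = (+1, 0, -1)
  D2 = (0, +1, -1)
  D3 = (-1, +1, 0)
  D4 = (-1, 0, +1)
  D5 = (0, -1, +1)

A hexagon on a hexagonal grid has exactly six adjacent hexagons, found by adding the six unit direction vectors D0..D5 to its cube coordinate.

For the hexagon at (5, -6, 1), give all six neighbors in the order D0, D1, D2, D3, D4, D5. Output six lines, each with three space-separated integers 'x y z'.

Center: (5, -6, 1). Add each direction:
  D0: (5, -6, 1) + (1, -1, 0) = (6, -7, 1)
  D1: (5, -6, 1) + (1, 0, -1) = (6, -6, 0)
  D2: (5, -6, 1) + (0, 1, -1) = (5, -5, 0)
  D3: (5, -6, 1) + (-1, 1, 0) = (4, -5, 1)
  D4: (5, -6, 1) + (-1, 0, 1) = (4, -6, 2)
  D5: (5, -6, 1) + (0, -1, 1) = (5, -7, 2)

Answer: 6 -7 1
6 -6 0
5 -5 0
4 -5 1
4 -6 2
5 -7 2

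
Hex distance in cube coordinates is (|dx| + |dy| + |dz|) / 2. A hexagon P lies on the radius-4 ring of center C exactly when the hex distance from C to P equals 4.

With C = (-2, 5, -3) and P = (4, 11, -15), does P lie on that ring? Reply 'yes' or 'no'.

|px - cx| = |4 - (-2)| = 6
|py - cy| = |11 - 5| = 6
|pz - cz| = |-15 - (-3)| = 12
distance = (6+6+12)/2 = 24/2 = 12
radius = 4; distance != radius -> no

Answer: no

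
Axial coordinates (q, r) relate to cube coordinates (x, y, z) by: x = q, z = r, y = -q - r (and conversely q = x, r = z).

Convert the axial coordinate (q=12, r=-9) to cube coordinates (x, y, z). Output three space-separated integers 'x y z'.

x = q = 12
z = r = -9
y = -x - z = -(12) - (-9) = -3

Answer: 12 -3 -9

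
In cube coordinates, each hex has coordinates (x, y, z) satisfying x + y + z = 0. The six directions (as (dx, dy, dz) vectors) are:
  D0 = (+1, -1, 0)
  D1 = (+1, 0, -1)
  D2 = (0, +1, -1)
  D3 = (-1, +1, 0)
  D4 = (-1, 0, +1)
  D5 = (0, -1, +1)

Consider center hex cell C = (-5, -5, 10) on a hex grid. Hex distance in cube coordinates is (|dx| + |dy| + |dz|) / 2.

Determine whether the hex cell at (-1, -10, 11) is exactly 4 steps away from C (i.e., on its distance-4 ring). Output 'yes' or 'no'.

Answer: no

Derivation:
|px - cx| = |-1 - (-5)| = 4
|py - cy| = |-10 - (-5)| = 5
|pz - cz| = |11 - 10| = 1
distance = (4+5+1)/2 = 10/2 = 5
radius = 4; distance != radius -> no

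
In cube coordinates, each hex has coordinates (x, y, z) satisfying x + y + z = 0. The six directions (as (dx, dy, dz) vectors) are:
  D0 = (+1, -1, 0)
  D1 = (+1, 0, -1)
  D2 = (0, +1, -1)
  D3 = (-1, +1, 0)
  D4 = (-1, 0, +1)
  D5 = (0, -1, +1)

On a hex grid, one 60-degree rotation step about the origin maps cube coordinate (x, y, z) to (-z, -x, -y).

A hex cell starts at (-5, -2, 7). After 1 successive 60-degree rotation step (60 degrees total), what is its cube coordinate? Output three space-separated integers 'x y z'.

Answer: -7 5 2

Derivation:
Start: (-5, -2, 7)
Step 1: (-5, -2, 7) -> (-(7), -(-5), -(-2)) = (-7, 5, 2)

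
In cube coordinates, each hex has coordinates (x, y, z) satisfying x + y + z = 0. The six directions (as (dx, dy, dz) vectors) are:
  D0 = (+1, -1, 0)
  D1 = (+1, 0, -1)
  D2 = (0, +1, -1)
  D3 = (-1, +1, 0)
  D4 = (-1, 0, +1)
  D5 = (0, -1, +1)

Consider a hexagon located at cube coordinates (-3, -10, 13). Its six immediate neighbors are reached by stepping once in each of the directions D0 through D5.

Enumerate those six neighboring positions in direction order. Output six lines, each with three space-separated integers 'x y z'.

Answer: -2 -11 13
-2 -10 12
-3 -9 12
-4 -9 13
-4 -10 14
-3 -11 14

Derivation:
Center: (-3, -10, 13). Add each direction:
  D0: (-3, -10, 13) + (1, -1, 0) = (-2, -11, 13)
  D1: (-3, -10, 13) + (1, 0, -1) = (-2, -10, 12)
  D2: (-3, -10, 13) + (0, 1, -1) = (-3, -9, 12)
  D3: (-3, -10, 13) + (-1, 1, 0) = (-4, -9, 13)
  D4: (-3, -10, 13) + (-1, 0, 1) = (-4, -10, 14)
  D5: (-3, -10, 13) + (0, -1, 1) = (-3, -11, 14)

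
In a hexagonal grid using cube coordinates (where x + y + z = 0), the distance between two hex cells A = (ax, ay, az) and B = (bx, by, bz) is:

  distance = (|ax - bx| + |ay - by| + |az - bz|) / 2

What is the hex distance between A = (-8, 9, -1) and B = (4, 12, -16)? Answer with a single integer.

Answer: 15

Derivation:
|ax - bx| = |-8 - 4| = 12
|ay - by| = |9 - 12| = 3
|az - bz| = |-1 - (-16)| = 15
distance = (12 + 3 + 15) / 2 = 30 / 2 = 15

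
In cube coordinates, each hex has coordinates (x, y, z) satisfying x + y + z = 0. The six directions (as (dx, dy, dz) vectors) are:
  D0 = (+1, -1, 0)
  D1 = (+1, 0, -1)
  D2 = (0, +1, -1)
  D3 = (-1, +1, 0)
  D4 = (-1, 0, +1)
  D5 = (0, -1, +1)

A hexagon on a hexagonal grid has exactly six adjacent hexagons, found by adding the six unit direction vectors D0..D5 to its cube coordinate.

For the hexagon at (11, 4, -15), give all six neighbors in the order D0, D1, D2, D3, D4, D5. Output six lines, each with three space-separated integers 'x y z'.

Answer: 12 3 -15
12 4 -16
11 5 -16
10 5 -15
10 4 -14
11 3 -14

Derivation:
Center: (11, 4, -15). Add each direction:
  D0: (11, 4, -15) + (1, -1, 0) = (12, 3, -15)
  D1: (11, 4, -15) + (1, 0, -1) = (12, 4, -16)
  D2: (11, 4, -15) + (0, 1, -1) = (11, 5, -16)
  D3: (11, 4, -15) + (-1, 1, 0) = (10, 5, -15)
  D4: (11, 4, -15) + (-1, 0, 1) = (10, 4, -14)
  D5: (11, 4, -15) + (0, -1, 1) = (11, 3, -14)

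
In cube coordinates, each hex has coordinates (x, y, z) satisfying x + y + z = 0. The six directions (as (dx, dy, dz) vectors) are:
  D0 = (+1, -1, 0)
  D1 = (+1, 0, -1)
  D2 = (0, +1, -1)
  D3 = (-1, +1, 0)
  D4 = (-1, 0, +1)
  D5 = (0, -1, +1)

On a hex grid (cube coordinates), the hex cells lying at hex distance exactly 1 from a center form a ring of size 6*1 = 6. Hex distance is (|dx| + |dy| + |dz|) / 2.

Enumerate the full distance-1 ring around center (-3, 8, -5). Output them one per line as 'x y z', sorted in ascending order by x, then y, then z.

Answer: -4 8 -4
-4 9 -5
-3 7 -4
-3 9 -6
-2 7 -5
-2 8 -6

Derivation:
Walk ring at distance 1 from (-3, 8, -5):
Start at center + D4*1 = (-4, 8, -4)
  hex 0: (-4, 8, -4)
  hex 1: (-3, 7, -4)
  hex 2: (-2, 7, -5)
  hex 3: (-2, 8, -6)
  hex 4: (-3, 9, -6)
  hex 5: (-4, 9, -5)
Sorted: 6 hexes.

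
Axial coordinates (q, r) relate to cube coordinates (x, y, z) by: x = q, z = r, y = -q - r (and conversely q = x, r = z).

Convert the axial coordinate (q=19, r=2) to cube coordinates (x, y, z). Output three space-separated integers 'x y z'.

x = q = 19
z = r = 2
y = -x - z = -(19) - (2) = -21

Answer: 19 -21 2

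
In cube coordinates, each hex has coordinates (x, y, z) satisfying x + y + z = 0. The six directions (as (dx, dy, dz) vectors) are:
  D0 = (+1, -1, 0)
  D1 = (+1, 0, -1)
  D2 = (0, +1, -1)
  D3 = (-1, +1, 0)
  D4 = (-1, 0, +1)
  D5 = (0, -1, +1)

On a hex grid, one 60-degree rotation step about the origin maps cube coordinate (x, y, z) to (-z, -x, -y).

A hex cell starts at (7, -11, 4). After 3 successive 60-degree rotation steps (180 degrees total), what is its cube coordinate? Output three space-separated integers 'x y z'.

Answer: -7 11 -4

Derivation:
Start: (7, -11, 4)
Step 1: (7, -11, 4) -> (-(4), -(7), -(-11)) = (-4, -7, 11)
Step 2: (-4, -7, 11) -> (-(11), -(-4), -(-7)) = (-11, 4, 7)
Step 3: (-11, 4, 7) -> (-(7), -(-11), -(4)) = (-7, 11, -4)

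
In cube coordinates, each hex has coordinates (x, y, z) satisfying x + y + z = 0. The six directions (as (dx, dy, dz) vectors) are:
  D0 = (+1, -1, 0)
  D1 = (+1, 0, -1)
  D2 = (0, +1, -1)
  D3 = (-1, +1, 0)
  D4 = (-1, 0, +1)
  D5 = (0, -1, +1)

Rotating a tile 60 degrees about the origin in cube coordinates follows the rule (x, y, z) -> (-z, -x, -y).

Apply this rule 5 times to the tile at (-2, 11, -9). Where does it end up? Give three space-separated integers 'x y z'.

Start: (-2, 11, -9)
Step 1: (-2, 11, -9) -> (-(-9), -(-2), -(11)) = (9, 2, -11)
Step 2: (9, 2, -11) -> (-(-11), -(9), -(2)) = (11, -9, -2)
Step 3: (11, -9, -2) -> (-(-2), -(11), -(-9)) = (2, -11, 9)
Step 4: (2, -11, 9) -> (-(9), -(2), -(-11)) = (-9, -2, 11)
Step 5: (-9, -2, 11) -> (-(11), -(-9), -(-2)) = (-11, 9, 2)

Answer: -11 9 2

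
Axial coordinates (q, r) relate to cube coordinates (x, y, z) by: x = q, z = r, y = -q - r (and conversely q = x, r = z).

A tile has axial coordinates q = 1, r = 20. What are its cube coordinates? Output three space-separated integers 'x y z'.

x = q = 1
z = r = 20
y = -x - z = -(1) - (20) = -21

Answer: 1 -21 20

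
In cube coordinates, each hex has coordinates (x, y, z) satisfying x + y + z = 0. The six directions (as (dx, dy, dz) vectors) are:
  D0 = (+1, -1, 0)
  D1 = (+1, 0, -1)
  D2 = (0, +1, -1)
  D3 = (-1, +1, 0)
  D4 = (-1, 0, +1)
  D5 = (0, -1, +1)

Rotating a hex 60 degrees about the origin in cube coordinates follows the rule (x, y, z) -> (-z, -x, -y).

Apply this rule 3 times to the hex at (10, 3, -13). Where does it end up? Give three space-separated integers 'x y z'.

Answer: -10 -3 13

Derivation:
Start: (10, 3, -13)
Step 1: (10, 3, -13) -> (-(-13), -(10), -(3)) = (13, -10, -3)
Step 2: (13, -10, -3) -> (-(-3), -(13), -(-10)) = (3, -13, 10)
Step 3: (3, -13, 10) -> (-(10), -(3), -(-13)) = (-10, -3, 13)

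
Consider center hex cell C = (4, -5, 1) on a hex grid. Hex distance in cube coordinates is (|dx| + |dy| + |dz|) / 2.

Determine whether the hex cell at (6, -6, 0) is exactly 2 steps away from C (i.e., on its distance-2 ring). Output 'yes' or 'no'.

|px - cx| = |6 - 4| = 2
|py - cy| = |-6 - (-5)| = 1
|pz - cz| = |0 - 1| = 1
distance = (2+1+1)/2 = 4/2 = 2
radius = 2; distance == radius -> yes

Answer: yes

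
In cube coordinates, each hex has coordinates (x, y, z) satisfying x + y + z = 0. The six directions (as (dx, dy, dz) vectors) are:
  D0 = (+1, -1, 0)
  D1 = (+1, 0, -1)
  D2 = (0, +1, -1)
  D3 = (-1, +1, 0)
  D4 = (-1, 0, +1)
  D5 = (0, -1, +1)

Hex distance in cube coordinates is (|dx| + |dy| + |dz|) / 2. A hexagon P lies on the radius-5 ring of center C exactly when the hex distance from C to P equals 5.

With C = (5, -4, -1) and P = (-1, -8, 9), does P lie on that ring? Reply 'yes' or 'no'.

|px - cx| = |-1 - 5| = 6
|py - cy| = |-8 - (-4)| = 4
|pz - cz| = |9 - (-1)| = 10
distance = (6+4+10)/2 = 20/2 = 10
radius = 5; distance != radius -> no

Answer: no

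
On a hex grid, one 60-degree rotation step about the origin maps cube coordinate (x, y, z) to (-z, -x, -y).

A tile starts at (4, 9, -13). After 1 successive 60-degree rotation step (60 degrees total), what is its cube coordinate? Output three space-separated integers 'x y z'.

Answer: 13 -4 -9

Derivation:
Start: (4, 9, -13)
Step 1: (4, 9, -13) -> (-(-13), -(4), -(9)) = (13, -4, -9)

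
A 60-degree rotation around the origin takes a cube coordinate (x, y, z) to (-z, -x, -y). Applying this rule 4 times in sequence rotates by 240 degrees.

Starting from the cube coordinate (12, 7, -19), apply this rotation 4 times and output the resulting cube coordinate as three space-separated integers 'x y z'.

Start: (12, 7, -19)
Step 1: (12, 7, -19) -> (-(-19), -(12), -(7)) = (19, -12, -7)
Step 2: (19, -12, -7) -> (-(-7), -(19), -(-12)) = (7, -19, 12)
Step 3: (7, -19, 12) -> (-(12), -(7), -(-19)) = (-12, -7, 19)
Step 4: (-12, -7, 19) -> (-(19), -(-12), -(-7)) = (-19, 12, 7)

Answer: -19 12 7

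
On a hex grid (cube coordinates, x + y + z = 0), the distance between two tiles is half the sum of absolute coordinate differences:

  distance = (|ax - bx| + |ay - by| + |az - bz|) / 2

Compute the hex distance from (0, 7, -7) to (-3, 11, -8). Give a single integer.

|ax - bx| = |0 - (-3)| = 3
|ay - by| = |7 - 11| = 4
|az - bz| = |-7 - (-8)| = 1
distance = (3 + 4 + 1) / 2 = 8 / 2 = 4

Answer: 4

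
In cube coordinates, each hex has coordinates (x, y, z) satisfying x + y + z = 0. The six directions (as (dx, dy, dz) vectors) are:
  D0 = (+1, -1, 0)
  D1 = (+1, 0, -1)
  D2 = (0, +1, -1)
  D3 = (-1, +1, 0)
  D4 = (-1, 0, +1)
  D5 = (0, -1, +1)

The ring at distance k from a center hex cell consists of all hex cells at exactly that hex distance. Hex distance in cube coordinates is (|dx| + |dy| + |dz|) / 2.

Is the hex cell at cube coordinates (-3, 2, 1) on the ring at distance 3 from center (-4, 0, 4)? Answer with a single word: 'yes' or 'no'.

Answer: yes

Derivation:
|px - cx| = |-3 - (-4)| = 1
|py - cy| = |2 - 0| = 2
|pz - cz| = |1 - 4| = 3
distance = (1+2+3)/2 = 6/2 = 3
radius = 3; distance == radius -> yes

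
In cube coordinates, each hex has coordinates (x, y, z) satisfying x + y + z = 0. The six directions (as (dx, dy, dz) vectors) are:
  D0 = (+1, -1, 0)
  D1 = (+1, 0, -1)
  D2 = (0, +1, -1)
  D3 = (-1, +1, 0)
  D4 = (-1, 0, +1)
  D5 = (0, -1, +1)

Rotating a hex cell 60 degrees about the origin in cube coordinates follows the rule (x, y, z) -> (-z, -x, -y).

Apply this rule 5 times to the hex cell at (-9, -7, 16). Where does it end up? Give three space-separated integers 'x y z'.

Start: (-9, -7, 16)
Step 1: (-9, -7, 16) -> (-(16), -(-9), -(-7)) = (-16, 9, 7)
Step 2: (-16, 9, 7) -> (-(7), -(-16), -(9)) = (-7, 16, -9)
Step 3: (-7, 16, -9) -> (-(-9), -(-7), -(16)) = (9, 7, -16)
Step 4: (9, 7, -16) -> (-(-16), -(9), -(7)) = (16, -9, -7)
Step 5: (16, -9, -7) -> (-(-7), -(16), -(-9)) = (7, -16, 9)

Answer: 7 -16 9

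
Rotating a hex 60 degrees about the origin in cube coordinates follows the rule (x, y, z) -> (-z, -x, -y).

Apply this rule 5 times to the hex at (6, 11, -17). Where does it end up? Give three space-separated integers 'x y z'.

Answer: -11 17 -6

Derivation:
Start: (6, 11, -17)
Step 1: (6, 11, -17) -> (-(-17), -(6), -(11)) = (17, -6, -11)
Step 2: (17, -6, -11) -> (-(-11), -(17), -(-6)) = (11, -17, 6)
Step 3: (11, -17, 6) -> (-(6), -(11), -(-17)) = (-6, -11, 17)
Step 4: (-6, -11, 17) -> (-(17), -(-6), -(-11)) = (-17, 6, 11)
Step 5: (-17, 6, 11) -> (-(11), -(-17), -(6)) = (-11, 17, -6)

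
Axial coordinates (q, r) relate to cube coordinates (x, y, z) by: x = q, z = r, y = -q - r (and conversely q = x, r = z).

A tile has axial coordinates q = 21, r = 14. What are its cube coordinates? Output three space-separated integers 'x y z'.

x = q = 21
z = r = 14
y = -x - z = -(21) - (14) = -35

Answer: 21 -35 14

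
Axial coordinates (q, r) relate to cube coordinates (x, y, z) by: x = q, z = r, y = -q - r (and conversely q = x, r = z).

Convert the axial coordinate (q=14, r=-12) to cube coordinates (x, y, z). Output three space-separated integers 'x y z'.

x = q = 14
z = r = -12
y = -x - z = -(14) - (-12) = -2

Answer: 14 -2 -12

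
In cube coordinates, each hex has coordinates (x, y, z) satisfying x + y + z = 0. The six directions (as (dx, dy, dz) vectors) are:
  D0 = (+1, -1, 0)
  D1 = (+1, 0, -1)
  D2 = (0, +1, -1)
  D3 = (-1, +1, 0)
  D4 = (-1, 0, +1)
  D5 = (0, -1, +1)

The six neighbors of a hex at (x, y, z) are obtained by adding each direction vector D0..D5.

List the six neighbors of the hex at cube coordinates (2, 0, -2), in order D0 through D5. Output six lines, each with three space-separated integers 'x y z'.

Answer: 3 -1 -2
3 0 -3
2 1 -3
1 1 -2
1 0 -1
2 -1 -1

Derivation:
Center: (2, 0, -2). Add each direction:
  D0: (2, 0, -2) + (1, -1, 0) = (3, -1, -2)
  D1: (2, 0, -2) + (1, 0, -1) = (3, 0, -3)
  D2: (2, 0, -2) + (0, 1, -1) = (2, 1, -3)
  D3: (2, 0, -2) + (-1, 1, 0) = (1, 1, -2)
  D4: (2, 0, -2) + (-1, 0, 1) = (1, 0, -1)
  D5: (2, 0, -2) + (0, -1, 1) = (2, -1, -1)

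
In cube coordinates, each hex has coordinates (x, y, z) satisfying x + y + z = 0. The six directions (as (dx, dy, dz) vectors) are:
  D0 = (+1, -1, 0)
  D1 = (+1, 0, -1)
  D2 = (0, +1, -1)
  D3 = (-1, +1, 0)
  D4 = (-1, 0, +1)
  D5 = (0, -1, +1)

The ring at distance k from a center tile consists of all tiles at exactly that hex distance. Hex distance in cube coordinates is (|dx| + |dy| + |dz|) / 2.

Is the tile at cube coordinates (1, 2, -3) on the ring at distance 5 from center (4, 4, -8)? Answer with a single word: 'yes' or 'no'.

Answer: yes

Derivation:
|px - cx| = |1 - 4| = 3
|py - cy| = |2 - 4| = 2
|pz - cz| = |-3 - (-8)| = 5
distance = (3+2+5)/2 = 10/2 = 5
radius = 5; distance == radius -> yes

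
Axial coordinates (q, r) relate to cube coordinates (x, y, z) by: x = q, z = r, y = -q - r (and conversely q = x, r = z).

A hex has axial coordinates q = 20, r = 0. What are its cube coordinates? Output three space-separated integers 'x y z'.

Answer: 20 -20 0

Derivation:
x = q = 20
z = r = 0
y = -x - z = -(20) - (0) = -20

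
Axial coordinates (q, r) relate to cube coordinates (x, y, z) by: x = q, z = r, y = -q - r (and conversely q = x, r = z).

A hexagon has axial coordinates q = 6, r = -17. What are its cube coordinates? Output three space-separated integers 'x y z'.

Answer: 6 11 -17

Derivation:
x = q = 6
z = r = -17
y = -x - z = -(6) - (-17) = 11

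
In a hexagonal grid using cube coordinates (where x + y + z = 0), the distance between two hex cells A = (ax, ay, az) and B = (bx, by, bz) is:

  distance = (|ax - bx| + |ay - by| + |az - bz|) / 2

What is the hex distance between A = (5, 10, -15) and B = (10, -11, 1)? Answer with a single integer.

|ax - bx| = |5 - 10| = 5
|ay - by| = |10 - (-11)| = 21
|az - bz| = |-15 - 1| = 16
distance = (5 + 21 + 16) / 2 = 42 / 2 = 21

Answer: 21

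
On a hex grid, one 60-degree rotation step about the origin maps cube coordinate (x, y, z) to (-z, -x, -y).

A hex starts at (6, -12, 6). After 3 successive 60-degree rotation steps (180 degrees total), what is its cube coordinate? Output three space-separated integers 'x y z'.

Answer: -6 12 -6

Derivation:
Start: (6, -12, 6)
Step 1: (6, -12, 6) -> (-(6), -(6), -(-12)) = (-6, -6, 12)
Step 2: (-6, -6, 12) -> (-(12), -(-6), -(-6)) = (-12, 6, 6)
Step 3: (-12, 6, 6) -> (-(6), -(-12), -(6)) = (-6, 12, -6)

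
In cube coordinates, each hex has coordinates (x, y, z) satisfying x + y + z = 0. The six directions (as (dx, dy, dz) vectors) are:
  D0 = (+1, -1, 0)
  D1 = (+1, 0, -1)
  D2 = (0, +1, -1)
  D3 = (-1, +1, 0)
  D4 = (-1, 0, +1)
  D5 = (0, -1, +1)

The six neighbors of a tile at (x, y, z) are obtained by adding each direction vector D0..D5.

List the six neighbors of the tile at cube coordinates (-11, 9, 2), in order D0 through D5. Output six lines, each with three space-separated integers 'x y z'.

Answer: -10 8 2
-10 9 1
-11 10 1
-12 10 2
-12 9 3
-11 8 3

Derivation:
Center: (-11, 9, 2). Add each direction:
  D0: (-11, 9, 2) + (1, -1, 0) = (-10, 8, 2)
  D1: (-11, 9, 2) + (1, 0, -1) = (-10, 9, 1)
  D2: (-11, 9, 2) + (0, 1, -1) = (-11, 10, 1)
  D3: (-11, 9, 2) + (-1, 1, 0) = (-12, 10, 2)
  D4: (-11, 9, 2) + (-1, 0, 1) = (-12, 9, 3)
  D5: (-11, 9, 2) + (0, -1, 1) = (-11, 8, 3)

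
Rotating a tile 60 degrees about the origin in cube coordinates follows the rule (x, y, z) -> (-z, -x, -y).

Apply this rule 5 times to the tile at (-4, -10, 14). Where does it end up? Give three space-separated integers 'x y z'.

Start: (-4, -10, 14)
Step 1: (-4, -10, 14) -> (-(14), -(-4), -(-10)) = (-14, 4, 10)
Step 2: (-14, 4, 10) -> (-(10), -(-14), -(4)) = (-10, 14, -4)
Step 3: (-10, 14, -4) -> (-(-4), -(-10), -(14)) = (4, 10, -14)
Step 4: (4, 10, -14) -> (-(-14), -(4), -(10)) = (14, -4, -10)
Step 5: (14, -4, -10) -> (-(-10), -(14), -(-4)) = (10, -14, 4)

Answer: 10 -14 4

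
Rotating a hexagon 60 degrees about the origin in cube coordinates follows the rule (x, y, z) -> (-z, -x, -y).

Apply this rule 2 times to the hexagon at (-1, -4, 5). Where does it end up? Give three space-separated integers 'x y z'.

Start: (-1, -4, 5)
Step 1: (-1, -4, 5) -> (-(5), -(-1), -(-4)) = (-5, 1, 4)
Step 2: (-5, 1, 4) -> (-(4), -(-5), -(1)) = (-4, 5, -1)

Answer: -4 5 -1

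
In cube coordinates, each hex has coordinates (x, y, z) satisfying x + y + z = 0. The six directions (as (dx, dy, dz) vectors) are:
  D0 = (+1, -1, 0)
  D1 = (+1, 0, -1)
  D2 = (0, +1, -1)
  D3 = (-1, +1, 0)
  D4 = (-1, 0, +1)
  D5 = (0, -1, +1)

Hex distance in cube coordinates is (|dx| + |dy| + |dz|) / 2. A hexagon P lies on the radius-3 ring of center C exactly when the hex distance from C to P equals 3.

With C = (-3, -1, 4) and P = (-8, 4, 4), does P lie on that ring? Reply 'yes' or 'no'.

Answer: no

Derivation:
|px - cx| = |-8 - (-3)| = 5
|py - cy| = |4 - (-1)| = 5
|pz - cz| = |4 - 4| = 0
distance = (5+5+0)/2 = 10/2 = 5
radius = 3; distance != radius -> no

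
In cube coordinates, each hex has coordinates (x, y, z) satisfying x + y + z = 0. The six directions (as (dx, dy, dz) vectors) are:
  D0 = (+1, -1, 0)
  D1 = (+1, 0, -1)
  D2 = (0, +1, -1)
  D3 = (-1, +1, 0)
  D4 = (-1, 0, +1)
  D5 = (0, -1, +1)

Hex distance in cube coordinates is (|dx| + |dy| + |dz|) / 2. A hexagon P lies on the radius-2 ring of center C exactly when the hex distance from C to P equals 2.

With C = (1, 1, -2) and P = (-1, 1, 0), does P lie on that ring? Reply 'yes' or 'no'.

Answer: yes

Derivation:
|px - cx| = |-1 - 1| = 2
|py - cy| = |1 - 1| = 0
|pz - cz| = |0 - (-2)| = 2
distance = (2+0+2)/2 = 4/2 = 2
radius = 2; distance == radius -> yes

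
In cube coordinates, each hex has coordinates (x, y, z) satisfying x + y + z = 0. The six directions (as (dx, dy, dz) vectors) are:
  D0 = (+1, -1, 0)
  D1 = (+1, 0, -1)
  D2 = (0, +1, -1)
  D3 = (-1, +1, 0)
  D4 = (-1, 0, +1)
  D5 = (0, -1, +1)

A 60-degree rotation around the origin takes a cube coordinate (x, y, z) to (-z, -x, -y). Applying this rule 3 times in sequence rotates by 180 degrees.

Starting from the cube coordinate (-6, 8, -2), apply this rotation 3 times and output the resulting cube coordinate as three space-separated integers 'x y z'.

Answer: 6 -8 2

Derivation:
Start: (-6, 8, -2)
Step 1: (-6, 8, -2) -> (-(-2), -(-6), -(8)) = (2, 6, -8)
Step 2: (2, 6, -8) -> (-(-8), -(2), -(6)) = (8, -2, -6)
Step 3: (8, -2, -6) -> (-(-6), -(8), -(-2)) = (6, -8, 2)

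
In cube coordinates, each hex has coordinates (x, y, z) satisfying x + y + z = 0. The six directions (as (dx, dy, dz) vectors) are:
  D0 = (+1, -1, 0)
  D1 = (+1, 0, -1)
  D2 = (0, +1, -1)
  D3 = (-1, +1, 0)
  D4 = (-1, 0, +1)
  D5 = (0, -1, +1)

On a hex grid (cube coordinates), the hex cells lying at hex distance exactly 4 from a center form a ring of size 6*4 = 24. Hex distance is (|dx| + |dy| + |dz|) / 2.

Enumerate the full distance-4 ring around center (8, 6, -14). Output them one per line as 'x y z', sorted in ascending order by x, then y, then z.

Walk ring at distance 4 from (8, 6, -14):
Start at center + D4*4 = (4, 6, -10)
  hex 0: (4, 6, -10)
  hex 1: (5, 5, -10)
  hex 2: (6, 4, -10)
  hex 3: (7, 3, -10)
  hex 4: (8, 2, -10)
  hex 5: (9, 2, -11)
  hex 6: (10, 2, -12)
  hex 7: (11, 2, -13)
  hex 8: (12, 2, -14)
  hex 9: (12, 3, -15)
  hex 10: (12, 4, -16)
  hex 11: (12, 5, -17)
  hex 12: (12, 6, -18)
  hex 13: (11, 7, -18)
  hex 14: (10, 8, -18)
  hex 15: (9, 9, -18)
  hex 16: (8, 10, -18)
  hex 17: (7, 10, -17)
  hex 18: (6, 10, -16)
  hex 19: (5, 10, -15)
  hex 20: (4, 10, -14)
  hex 21: (4, 9, -13)
  hex 22: (4, 8, -12)
  hex 23: (4, 7, -11)
Sorted: 24 hexes.

Answer: 4 6 -10
4 7 -11
4 8 -12
4 9 -13
4 10 -14
5 5 -10
5 10 -15
6 4 -10
6 10 -16
7 3 -10
7 10 -17
8 2 -10
8 10 -18
9 2 -11
9 9 -18
10 2 -12
10 8 -18
11 2 -13
11 7 -18
12 2 -14
12 3 -15
12 4 -16
12 5 -17
12 6 -18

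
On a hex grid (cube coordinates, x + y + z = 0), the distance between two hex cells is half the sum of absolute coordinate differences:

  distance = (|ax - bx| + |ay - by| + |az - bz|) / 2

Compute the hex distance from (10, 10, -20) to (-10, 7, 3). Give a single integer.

|ax - bx| = |10 - (-10)| = 20
|ay - by| = |10 - 7| = 3
|az - bz| = |-20 - 3| = 23
distance = (20 + 3 + 23) / 2 = 46 / 2 = 23

Answer: 23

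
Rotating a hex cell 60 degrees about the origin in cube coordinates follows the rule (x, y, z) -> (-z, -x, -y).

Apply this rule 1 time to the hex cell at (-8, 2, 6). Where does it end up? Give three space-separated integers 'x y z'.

Answer: -6 8 -2

Derivation:
Start: (-8, 2, 6)
Step 1: (-8, 2, 6) -> (-(6), -(-8), -(2)) = (-6, 8, -2)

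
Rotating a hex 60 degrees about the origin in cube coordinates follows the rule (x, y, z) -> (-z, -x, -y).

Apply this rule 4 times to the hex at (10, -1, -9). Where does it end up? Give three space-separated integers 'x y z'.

Answer: -9 10 -1

Derivation:
Start: (10, -1, -9)
Step 1: (10, -1, -9) -> (-(-9), -(10), -(-1)) = (9, -10, 1)
Step 2: (9, -10, 1) -> (-(1), -(9), -(-10)) = (-1, -9, 10)
Step 3: (-1, -9, 10) -> (-(10), -(-1), -(-9)) = (-10, 1, 9)
Step 4: (-10, 1, 9) -> (-(9), -(-10), -(1)) = (-9, 10, -1)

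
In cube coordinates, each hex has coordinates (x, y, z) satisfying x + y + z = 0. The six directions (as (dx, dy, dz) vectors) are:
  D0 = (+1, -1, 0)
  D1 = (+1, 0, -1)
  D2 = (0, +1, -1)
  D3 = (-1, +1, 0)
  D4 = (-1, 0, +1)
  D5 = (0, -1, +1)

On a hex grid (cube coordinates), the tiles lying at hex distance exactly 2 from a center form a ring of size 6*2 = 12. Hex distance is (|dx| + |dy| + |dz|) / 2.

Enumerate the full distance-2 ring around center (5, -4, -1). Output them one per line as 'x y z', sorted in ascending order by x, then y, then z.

Answer: 3 -4 1
3 -3 0
3 -2 -1
4 -5 1
4 -2 -2
5 -6 1
5 -2 -3
6 -6 0
6 -3 -3
7 -6 -1
7 -5 -2
7 -4 -3

Derivation:
Walk ring at distance 2 from (5, -4, -1):
Start at center + D4*2 = (3, -4, 1)
  hex 0: (3, -4, 1)
  hex 1: (4, -5, 1)
  hex 2: (5, -6, 1)
  hex 3: (6, -6, 0)
  hex 4: (7, -6, -1)
  hex 5: (7, -5, -2)
  hex 6: (7, -4, -3)
  hex 7: (6, -3, -3)
  hex 8: (5, -2, -3)
  hex 9: (4, -2, -2)
  hex 10: (3, -2, -1)
  hex 11: (3, -3, 0)
Sorted: 12 hexes.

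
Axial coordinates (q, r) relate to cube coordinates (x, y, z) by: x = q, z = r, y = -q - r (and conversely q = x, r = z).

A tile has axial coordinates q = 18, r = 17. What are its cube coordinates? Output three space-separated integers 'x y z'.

Answer: 18 -35 17

Derivation:
x = q = 18
z = r = 17
y = -x - z = -(18) - (17) = -35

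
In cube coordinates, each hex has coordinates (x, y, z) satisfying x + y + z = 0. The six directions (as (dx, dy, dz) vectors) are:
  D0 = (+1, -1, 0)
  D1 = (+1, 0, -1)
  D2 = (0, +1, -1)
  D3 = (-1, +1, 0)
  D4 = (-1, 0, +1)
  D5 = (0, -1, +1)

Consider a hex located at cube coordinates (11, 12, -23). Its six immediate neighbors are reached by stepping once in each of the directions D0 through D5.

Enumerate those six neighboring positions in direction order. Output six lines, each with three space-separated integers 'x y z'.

Center: (11, 12, -23). Add each direction:
  D0: (11, 12, -23) + (1, -1, 0) = (12, 11, -23)
  D1: (11, 12, -23) + (1, 0, -1) = (12, 12, -24)
  D2: (11, 12, -23) + (0, 1, -1) = (11, 13, -24)
  D3: (11, 12, -23) + (-1, 1, 0) = (10, 13, -23)
  D4: (11, 12, -23) + (-1, 0, 1) = (10, 12, -22)
  D5: (11, 12, -23) + (0, -1, 1) = (11, 11, -22)

Answer: 12 11 -23
12 12 -24
11 13 -24
10 13 -23
10 12 -22
11 11 -22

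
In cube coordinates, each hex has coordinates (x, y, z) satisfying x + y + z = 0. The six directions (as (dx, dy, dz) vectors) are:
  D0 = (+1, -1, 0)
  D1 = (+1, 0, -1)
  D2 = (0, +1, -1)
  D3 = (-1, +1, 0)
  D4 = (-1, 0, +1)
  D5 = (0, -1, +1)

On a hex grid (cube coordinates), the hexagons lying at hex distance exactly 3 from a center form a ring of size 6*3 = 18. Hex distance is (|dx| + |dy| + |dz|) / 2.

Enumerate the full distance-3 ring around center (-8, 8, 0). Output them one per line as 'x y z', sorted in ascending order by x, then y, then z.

Answer: -11 8 3
-11 9 2
-11 10 1
-11 11 0
-10 7 3
-10 11 -1
-9 6 3
-9 11 -2
-8 5 3
-8 11 -3
-7 5 2
-7 10 -3
-6 5 1
-6 9 -3
-5 5 0
-5 6 -1
-5 7 -2
-5 8 -3

Derivation:
Walk ring at distance 3 from (-8, 8, 0):
Start at center + D4*3 = (-11, 8, 3)
  hex 0: (-11, 8, 3)
  hex 1: (-10, 7, 3)
  hex 2: (-9, 6, 3)
  hex 3: (-8, 5, 3)
  hex 4: (-7, 5, 2)
  hex 5: (-6, 5, 1)
  hex 6: (-5, 5, 0)
  hex 7: (-5, 6, -1)
  hex 8: (-5, 7, -2)
  hex 9: (-5, 8, -3)
  hex 10: (-6, 9, -3)
  hex 11: (-7, 10, -3)
  hex 12: (-8, 11, -3)
  hex 13: (-9, 11, -2)
  hex 14: (-10, 11, -1)
  hex 15: (-11, 11, 0)
  hex 16: (-11, 10, 1)
  hex 17: (-11, 9, 2)
Sorted: 18 hexes.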